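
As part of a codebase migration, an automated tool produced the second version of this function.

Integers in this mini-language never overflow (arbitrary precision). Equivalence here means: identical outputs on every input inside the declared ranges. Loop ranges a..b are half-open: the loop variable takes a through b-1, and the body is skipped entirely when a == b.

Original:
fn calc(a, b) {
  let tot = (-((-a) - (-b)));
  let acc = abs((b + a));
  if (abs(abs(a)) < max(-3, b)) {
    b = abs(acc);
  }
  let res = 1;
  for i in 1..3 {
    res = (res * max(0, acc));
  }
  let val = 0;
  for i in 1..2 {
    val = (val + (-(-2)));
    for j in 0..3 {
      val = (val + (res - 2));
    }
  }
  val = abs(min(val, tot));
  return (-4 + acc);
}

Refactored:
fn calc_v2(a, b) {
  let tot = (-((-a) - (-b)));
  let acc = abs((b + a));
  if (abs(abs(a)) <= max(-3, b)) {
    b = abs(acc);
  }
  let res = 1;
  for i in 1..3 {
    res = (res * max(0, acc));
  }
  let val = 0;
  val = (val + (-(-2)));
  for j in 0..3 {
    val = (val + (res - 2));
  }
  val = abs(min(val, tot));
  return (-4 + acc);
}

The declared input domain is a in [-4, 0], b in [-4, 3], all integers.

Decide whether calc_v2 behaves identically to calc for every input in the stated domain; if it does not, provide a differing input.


The edit looks behavioral (`(abs(abs(a)) < max(-3, b))` became `(abs(abs(a)) <= max(-3, b))`), but over these ranges it never changes the outcome.
Spot check at a=-3, b=-1 — calc: tot becomes -2; next acc becomes 4; next (abs(abs(a)) < max(-3, b)) evaluates to false; next res becomes 1; next at i=1:; next res becomes 4; next at i=2:; next res becomes 16; next val becomes 0; next at i=1:; next val becomes 2; next at j=0:; next val becomes 16; next at j=1:; next val becomes 30; next at j=2:; next val becomes 44; next val becomes 2; next final value 0. calc_v2: tot becomes -2; next acc becomes 4; next (abs(abs(a)) <= max(-3, b)) evaluates to false; next res becomes 1; next at i=1:; next res becomes 4; next at i=2:; next res becomes 16; next val becomes 0; next val becomes 2; next at j=0:; next val becomes 16; next at j=1:; next val becomes 30; next at j=2:; next val becomes 44; next val becomes 2; next final value 0. Both give 0.
An exhaustive pass over the 40 declared inputs shows identical outputs.
verdict: equivalent


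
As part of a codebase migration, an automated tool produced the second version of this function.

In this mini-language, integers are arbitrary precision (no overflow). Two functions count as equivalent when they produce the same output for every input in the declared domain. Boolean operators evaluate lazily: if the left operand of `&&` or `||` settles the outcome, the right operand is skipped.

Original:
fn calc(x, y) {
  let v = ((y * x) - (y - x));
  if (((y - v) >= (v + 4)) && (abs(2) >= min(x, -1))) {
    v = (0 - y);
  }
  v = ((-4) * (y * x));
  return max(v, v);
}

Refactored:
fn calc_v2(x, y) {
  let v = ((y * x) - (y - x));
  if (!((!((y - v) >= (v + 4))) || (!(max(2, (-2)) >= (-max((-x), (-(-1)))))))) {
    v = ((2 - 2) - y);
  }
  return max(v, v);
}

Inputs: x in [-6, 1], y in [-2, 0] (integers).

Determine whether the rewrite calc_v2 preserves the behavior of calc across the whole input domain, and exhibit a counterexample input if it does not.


These are not equivalent — on x=-6, y=-2 the outputs split (-48 vs 8).
calc: v = 8; (((y - v) >= (v + 4)) && (abs(2) >= min(x, -1))) -> false; v = -48; return -48
calc_v2: v = 8; (!((!((y - v) >= (v + 4))) || (!(max(2, (-2)) >= (-max((-x), (-(-1)))))))) -> false; return 8
verdict: not equivalent; witness: x=-6, y=-2


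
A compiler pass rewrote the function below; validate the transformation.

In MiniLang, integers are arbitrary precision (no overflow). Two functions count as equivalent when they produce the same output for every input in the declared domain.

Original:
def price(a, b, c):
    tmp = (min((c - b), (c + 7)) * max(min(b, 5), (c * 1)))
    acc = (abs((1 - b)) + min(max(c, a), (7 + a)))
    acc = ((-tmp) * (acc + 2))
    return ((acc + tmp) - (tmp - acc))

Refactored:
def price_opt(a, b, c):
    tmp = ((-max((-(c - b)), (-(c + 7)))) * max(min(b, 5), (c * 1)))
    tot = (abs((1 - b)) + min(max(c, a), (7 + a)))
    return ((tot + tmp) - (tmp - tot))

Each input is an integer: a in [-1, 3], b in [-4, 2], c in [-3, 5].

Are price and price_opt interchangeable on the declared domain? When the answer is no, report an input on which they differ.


Try a=-1, b=-4, c=-3.
price: tmp=-3, then acc=4, then acc=18, then returns 36
price_opt: tmp=-3, then tot=4, then returns 8
36 against 8: the behavior changed.
verdict: not equivalent; witness: a=-1, b=-4, c=-3


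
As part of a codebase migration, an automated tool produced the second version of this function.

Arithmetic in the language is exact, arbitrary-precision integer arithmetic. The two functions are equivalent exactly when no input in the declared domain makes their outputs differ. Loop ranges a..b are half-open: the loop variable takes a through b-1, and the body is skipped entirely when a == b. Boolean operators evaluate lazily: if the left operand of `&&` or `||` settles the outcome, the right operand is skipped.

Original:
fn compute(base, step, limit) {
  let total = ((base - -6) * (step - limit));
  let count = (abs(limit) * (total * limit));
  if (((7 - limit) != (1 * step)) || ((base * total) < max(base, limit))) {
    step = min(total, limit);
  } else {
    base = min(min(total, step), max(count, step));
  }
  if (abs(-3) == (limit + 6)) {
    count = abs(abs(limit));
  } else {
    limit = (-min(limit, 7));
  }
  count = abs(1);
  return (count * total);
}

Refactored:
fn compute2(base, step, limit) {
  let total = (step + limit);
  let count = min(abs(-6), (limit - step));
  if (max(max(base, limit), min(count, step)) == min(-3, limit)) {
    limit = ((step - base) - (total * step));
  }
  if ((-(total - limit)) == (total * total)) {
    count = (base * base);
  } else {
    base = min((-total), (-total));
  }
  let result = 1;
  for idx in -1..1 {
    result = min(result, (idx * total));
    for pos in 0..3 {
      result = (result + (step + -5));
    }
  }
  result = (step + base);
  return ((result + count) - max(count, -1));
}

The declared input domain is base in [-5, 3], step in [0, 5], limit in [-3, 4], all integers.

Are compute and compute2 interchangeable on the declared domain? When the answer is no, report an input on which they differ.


Input base=-5, step=0, limit=-3: 3 from compute versus 1 from compute2.
verdict: not equivalent; witness: base=-5, step=0, limit=-3


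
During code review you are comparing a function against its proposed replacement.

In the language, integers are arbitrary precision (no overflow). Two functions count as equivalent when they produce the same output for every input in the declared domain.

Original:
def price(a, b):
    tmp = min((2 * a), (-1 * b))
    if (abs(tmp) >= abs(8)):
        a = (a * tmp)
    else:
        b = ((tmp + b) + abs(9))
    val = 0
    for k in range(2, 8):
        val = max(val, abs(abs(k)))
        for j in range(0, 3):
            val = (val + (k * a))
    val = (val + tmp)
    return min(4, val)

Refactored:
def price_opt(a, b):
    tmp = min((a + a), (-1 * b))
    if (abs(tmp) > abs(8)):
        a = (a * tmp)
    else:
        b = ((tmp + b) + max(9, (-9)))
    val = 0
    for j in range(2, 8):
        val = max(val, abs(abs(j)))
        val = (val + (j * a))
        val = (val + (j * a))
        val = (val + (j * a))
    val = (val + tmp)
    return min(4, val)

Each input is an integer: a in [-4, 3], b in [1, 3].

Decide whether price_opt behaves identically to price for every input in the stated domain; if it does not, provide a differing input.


Not equivalent: a=-4, b=1 separates them (4 vs -85).
price: tmp=-8, then (abs(tmp) >= abs(8)) is true, then a=32, then val=0, then (k=2), then val=2, then (j=0), then val=66, then (j=1), then val=130, then (j=2), then val=194, then (k=3), then val=194, then (j=0), then val=290, then (j=1), then val=386, then (j=2), then val=482, then (k=4), then val=482, then (j=0), then val=610, then (j=1), then val=738, then (j=2), then val=866, then (k=5), then val=866, then (j=0), then val=1026, then (j=1), then val=1186, then (j=2), then val=1346, then (k=6), then val=1346, then (j=0), then val=1538, then (j=1), then val=1730, then (j=2), then val=1922, then (k=7), then val=1922, then (j=0), then val=2146, then (j=1), then val=2370, then (j=2), then val=2594, then val=2586, then returns 4
price_opt: tmp=-8, then (abs(tmp) > abs(8)) is false, then b=2, then val=0, then (j=2), then val=2, then val=-6, then val=-14, then val=-22, then (j=3), then val=3, then val=-9, then val=-21, then val=-33, then (j=4), then val=4, then val=-12, then val=-28, then val=-44, then (j=5), then val=5, then val=-15, then val=-35, then val=-55, then (j=6), then val=6, then val=-18, then val=-42, then val=-66, then (j=7), then val=7, then val=-21, then val=-49, then val=-77, then val=-85, then returns -85
verdict: not equivalent; witness: a=-4, b=1


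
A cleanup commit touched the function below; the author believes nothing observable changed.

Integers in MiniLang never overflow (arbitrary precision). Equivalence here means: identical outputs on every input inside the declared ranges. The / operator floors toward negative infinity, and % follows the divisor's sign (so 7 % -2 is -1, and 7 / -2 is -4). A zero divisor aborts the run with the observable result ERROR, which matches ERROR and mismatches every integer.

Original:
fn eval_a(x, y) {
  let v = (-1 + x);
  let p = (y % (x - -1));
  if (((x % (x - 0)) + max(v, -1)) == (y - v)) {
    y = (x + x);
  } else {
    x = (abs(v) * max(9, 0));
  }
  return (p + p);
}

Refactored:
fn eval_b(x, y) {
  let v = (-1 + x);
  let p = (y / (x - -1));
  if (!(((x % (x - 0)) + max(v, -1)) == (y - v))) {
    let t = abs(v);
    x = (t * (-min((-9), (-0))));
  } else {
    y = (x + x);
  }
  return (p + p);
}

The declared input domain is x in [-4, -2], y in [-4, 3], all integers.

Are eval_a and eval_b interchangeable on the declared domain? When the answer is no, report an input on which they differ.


Run the pair on x=-4, y=-4.
eval_a: v becomes -5; next p becomes -1; next (((x % (x - 0)) + max(v, -1)) == (y - v)) evaluates to false; next x becomes 45; next final value -2
eval_b: v becomes -5; next p becomes 1; next (!(((x % (x - 0)) + max(v, -1)) == (y - v))) evaluates to true; next t becomes 5; next x becomes 45; next final value 2
-2 and 2 differ, so these are not the same function on this domain.
verdict: not equivalent; witness: x=-4, y=-4


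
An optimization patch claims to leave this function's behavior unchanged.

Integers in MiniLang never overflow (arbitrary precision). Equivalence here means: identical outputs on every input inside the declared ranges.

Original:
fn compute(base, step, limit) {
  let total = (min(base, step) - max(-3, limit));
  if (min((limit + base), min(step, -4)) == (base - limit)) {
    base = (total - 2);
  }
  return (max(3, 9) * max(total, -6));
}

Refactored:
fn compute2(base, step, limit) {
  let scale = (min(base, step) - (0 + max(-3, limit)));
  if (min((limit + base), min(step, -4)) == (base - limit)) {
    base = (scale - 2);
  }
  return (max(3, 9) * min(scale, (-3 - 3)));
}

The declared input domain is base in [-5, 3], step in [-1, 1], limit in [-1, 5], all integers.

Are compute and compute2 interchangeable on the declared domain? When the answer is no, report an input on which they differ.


Try base=-5, step=-1, limit=-1.
compute: total becomes -4; next (min((limit + base), min(step, -4)) == (base - limit)) evaluates to false; next final value -36
compute2: scale becomes -4; next (min((limit + base), min(step, -4)) == (base - limit)) evaluates to false; next final value -54
-36 vs -54 — the two versions disagree here.
verdict: not equivalent; witness: base=-5, step=-1, limit=-1


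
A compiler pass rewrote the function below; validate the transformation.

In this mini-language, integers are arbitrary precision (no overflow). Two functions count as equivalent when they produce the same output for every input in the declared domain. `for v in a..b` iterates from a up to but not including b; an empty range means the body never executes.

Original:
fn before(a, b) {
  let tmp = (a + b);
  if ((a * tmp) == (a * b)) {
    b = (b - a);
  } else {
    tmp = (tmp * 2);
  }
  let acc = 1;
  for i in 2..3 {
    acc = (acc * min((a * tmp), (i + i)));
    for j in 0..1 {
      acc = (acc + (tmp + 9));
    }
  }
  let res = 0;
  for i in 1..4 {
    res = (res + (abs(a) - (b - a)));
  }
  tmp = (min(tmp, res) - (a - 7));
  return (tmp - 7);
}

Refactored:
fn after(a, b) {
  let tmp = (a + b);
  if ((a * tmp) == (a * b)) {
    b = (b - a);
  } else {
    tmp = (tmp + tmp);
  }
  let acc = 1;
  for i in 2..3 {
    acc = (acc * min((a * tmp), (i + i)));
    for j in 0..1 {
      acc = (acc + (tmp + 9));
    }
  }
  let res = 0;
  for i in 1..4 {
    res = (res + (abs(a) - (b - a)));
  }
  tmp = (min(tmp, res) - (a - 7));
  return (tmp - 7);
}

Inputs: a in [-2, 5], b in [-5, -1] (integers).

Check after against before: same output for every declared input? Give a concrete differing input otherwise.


The two versions differ — the changes include arithmetic usage differs; and constant usage differs.
Spot check at a=2, b=-5 — before: tmp=-3, then ((a * tmp) == (a * b)) is false, then tmp=-6, then acc=1, then (i=2), then acc=-12, then (j=0), then acc=-9, then res=0, then (i=1), then res=9, then (i=2), then res=18, then (i=3), then res=27, then tmp=-1, then returns -8. after: tmp=-3, then ((a * tmp) == (a * b)) is false, then tmp=-6, then acc=1, then (i=2), then acc=-12, then (j=0), then acc=-9, then res=0, then (i=1), then res=9, then (i=2), then res=18, then (i=3), then res=27, then tmp=-1, then returns -8. Both give -8.
Across all 40 domain points the two functions coincide.
verdict: equivalent


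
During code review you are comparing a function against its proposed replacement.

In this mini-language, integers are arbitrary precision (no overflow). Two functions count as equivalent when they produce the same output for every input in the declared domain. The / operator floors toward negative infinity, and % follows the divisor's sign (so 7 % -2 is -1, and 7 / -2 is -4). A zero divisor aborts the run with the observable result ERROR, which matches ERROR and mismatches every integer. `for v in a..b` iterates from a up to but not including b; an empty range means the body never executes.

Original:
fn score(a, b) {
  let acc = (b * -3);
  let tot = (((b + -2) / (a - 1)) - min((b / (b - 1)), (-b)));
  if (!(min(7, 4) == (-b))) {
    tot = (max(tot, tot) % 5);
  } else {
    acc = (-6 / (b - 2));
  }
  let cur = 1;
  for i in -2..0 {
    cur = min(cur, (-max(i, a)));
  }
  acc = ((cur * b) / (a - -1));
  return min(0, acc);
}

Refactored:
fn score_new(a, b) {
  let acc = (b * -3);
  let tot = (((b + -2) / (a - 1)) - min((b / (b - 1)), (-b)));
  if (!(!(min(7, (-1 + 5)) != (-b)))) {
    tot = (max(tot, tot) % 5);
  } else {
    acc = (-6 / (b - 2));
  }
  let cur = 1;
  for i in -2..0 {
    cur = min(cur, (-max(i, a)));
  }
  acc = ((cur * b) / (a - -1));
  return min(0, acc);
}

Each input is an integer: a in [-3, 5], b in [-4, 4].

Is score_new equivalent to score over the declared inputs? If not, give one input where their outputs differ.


Behavior is preserved: although constant usage differs; and comparison usage differs; and arithmetic usage differs; and boolean connective usage differs, the outputs never diverge.
Spot check at a=3, b=3 — score: acc = -9; tot = 3; (!(min(7, 4) == (-b))) -> true; tot = 3; cur = 1; [i=-2]; cur = -3; [i=-1]; cur = -3; acc = -3; return -3. score_new: acc = -9; tot = 3; (!(!(min(7, (-1 + 5)) != (-b)))) -> true; tot = 3; cur = 1; [i=-2]; cur = -3; [i=-1]; cur = -3; acc = -3; return -3. Both give -3.
Every one of the 81 inputs gives matching results.
verdict: equivalent


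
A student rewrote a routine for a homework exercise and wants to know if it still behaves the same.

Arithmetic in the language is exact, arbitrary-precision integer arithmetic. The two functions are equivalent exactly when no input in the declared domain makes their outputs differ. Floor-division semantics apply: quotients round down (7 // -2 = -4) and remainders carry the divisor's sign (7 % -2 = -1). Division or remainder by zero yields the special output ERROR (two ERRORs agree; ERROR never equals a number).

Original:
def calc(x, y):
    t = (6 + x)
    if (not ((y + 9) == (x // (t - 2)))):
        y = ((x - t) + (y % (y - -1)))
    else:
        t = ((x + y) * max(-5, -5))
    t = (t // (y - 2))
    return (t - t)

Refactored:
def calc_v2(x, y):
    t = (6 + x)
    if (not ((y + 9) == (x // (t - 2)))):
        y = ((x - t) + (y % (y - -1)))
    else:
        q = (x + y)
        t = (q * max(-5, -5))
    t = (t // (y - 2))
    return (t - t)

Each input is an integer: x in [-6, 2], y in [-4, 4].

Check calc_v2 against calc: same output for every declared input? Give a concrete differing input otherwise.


The two are interchangeable: local variable names differ, statement counts differ, and every declared input agrees.
Tracing x=-5, y=-2: calc: t=1, then (not ((y + 9) == (x // (t - 2)))) is true, then y=-6, then t=-1, then returns 0 | calc_v2: t=1, then (not ((y + 9) == (x // (t - 2)))) is true, then y=-6, then t=-1, then returns 0 — matching result 0.
An exhaustive pass over the 81 declared inputs shows identical outputs.
verdict: equivalent


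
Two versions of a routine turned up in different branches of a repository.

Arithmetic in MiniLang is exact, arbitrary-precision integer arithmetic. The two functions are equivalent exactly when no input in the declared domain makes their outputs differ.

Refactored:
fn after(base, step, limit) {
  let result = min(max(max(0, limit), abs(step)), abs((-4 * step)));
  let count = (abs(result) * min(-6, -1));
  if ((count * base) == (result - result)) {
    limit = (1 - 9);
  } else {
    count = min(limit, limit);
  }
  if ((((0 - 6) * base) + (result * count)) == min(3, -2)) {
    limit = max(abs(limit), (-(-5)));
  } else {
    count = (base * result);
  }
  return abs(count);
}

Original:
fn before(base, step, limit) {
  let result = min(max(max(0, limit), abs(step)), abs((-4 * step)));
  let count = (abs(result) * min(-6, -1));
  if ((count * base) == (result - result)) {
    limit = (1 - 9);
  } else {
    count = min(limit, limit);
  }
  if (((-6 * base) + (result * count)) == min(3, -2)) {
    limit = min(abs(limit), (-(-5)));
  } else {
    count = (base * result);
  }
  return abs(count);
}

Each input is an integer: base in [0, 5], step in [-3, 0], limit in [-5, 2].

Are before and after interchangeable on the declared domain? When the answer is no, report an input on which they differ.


Equivalent. The one real change (`min(abs(limit), (-(-5)))` became `max(abs(limit), (-(-5)))`) has no effect anywhere in the declared ranges.
Checked all 192 inputs in the declared domain: the outputs agree on every one.
Tracing base=3, step=-2, limit=-3: before: result := 2 | count := -12 | ((count * base) == (result - result)): false | count := -3 | (((-6 * base) + (result * count)) == min(3, -2)): false | count := 6 | result 6 | after: result := 2 | count := -12 | ((count * base) == (result - result)): false | count := -3 | ((((0 - 6) * base) + (result * count)) == min(3, -2)): false | count := 6 | result 6 — matching result 6.
verdict: equivalent


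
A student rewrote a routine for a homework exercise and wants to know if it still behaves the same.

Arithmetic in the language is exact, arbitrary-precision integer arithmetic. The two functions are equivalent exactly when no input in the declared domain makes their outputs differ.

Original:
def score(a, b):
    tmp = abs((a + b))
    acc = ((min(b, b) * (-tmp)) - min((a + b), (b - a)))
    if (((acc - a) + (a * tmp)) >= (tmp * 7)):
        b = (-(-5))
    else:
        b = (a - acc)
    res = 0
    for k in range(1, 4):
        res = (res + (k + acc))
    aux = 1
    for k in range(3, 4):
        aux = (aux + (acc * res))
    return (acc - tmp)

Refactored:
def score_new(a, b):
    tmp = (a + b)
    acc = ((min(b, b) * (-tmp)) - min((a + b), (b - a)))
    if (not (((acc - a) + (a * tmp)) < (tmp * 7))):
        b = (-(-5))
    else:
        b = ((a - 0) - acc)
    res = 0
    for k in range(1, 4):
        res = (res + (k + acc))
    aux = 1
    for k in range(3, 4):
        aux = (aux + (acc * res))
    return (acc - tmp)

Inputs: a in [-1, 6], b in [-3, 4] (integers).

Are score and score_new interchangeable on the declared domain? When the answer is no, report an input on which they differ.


Evaluate both at a=-1, b=-3.
score: tmp = 4; acc = 16; (((acc - a) + (a * tmp)) >= (tmp * 7)) -> false; b = -17; res = 0; [k=1]; res = 17; [k=2]; res = 35; [k=3]; res = 54; aux = 1; [k=3]; aux = 865; return 12
score_new: tmp = -4; acc = -8; (not (((acc - a) + (a * tmp)) < (tmp * 7))) -> true; b = 5; res = 0; [k=1]; res = -7; [k=2]; res = -13; [k=3]; res = -18; aux = 1; [k=3]; aux = 145; return -4
12 vs -4 — the two versions disagree here.
verdict: not equivalent; witness: a=-1, b=-3


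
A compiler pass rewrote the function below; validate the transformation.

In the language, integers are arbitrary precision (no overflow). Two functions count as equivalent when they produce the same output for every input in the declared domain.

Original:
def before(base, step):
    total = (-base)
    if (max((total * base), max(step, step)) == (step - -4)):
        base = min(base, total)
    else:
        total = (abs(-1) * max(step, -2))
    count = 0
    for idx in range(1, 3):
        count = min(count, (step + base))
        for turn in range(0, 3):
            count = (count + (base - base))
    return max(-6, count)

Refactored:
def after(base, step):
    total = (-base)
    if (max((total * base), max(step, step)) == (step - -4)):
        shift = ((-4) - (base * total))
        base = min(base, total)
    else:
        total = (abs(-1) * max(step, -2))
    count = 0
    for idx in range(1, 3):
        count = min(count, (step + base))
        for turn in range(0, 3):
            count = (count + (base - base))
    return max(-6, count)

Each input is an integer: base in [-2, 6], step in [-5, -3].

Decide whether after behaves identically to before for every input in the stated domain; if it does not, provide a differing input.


Behavior is preserved: although statement counts differ, and constant usage differs, and local variable names differ, and arithmetic usage differs, the outputs never diverge.
As a probe, take base=2, step=-3: before runs total := -2 | (max((total * base), max(step, step)) == (step - -4)): false | total := -2 | count := 0 | iter idx=1: | count := -1 | iter turn=0: | count := -1 | iter turn=1: | count := -1 | iter turn=2: | count := -1 | iter idx=2: | count := -1 | iter turn=0: | count := -1 | iter turn=1: | count := -1 | iter turn=2: | count := -1 | result -1; after runs total := -2 | (max((total * base), max(step, step)) == (step - -4)): false | total := -2 | count := 0 | iter idx=1: | count := -1 | iter turn=0: | count := -1 | iter turn=1: | count := -1 | iter turn=2: | count := -1 | iter idx=2: | count := -1 | iter turn=0: | count := -1 | iter turn=1: | count := -1 | iter turn=2: | count := -1 | result -1; both end at -1.
Sweeping the whole domain (27 inputs) finds no disagreement.
verdict: equivalent


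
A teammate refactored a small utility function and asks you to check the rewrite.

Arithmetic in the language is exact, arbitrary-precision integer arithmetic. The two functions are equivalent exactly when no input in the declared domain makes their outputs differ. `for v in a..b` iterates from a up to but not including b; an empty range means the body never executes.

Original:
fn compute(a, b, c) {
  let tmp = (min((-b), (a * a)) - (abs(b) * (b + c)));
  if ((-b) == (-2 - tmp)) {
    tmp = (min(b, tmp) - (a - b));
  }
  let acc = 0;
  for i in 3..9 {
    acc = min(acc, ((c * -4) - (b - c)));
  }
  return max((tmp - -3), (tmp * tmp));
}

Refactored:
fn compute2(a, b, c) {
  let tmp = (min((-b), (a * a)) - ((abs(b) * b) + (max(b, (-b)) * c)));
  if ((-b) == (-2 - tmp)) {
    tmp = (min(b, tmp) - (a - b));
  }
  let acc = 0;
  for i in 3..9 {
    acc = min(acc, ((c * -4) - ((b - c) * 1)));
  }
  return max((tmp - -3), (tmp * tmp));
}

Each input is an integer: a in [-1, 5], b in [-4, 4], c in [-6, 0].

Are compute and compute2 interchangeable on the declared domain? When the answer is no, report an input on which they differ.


Equivalent — the differences include arithmetic usage differs; also min/max/abs usage differs; also constant usage differs, yet no declared input distinguishes the two.
As a probe, take a=2, b=2, c=-5: compute runs tmp becomes 4; next ((-b) == (-2 - tmp)) evaluates to false; next acc becomes 0; next at i=3:; next acc becomes 0; next at i=4:; next acc becomes 0; next at i=5:; next acc becomes 0; next at i=6:; next acc becomes 0; next at i=7:; next acc becomes 0; next at i=8:; next acc becomes 0; next final value 16; compute2 runs tmp becomes 4; next ((-b) == (-2 - tmp)) evaluates to false; next acc becomes 0; next at i=3:; next acc becomes 0; next at i=4:; next acc becomes 0; next at i=5:; next acc becomes 0; next at i=6:; next acc becomes 0; next at i=7:; next acc becomes 0; next at i=8:; next acc becomes 0; next final value 16; both end at 16.
An exhaustive pass over the 441 declared inputs shows identical outputs.
verdict: equivalent


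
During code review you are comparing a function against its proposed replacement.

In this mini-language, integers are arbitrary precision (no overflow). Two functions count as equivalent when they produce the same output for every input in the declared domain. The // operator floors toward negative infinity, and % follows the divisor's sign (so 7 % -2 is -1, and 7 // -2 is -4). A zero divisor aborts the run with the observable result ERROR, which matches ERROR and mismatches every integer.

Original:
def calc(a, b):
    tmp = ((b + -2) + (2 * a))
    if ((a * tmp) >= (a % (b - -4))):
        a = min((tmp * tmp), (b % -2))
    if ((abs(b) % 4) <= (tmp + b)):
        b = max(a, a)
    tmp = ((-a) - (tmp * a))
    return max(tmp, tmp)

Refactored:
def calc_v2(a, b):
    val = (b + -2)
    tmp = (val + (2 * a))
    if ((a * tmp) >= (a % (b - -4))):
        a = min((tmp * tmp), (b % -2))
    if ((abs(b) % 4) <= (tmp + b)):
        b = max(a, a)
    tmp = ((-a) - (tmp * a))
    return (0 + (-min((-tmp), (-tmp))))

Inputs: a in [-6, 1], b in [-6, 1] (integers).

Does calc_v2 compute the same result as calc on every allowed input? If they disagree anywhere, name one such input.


Behavior is preserved: although constant usage differs; also arithmetic usage differs; also local variable names differ; also statement counts differ; also min/max/abs usage differs, the outputs never diverge.
Tracing a=-6, b=-5: calc: tmp = -19; ((a * tmp) >= (a % (b - -4))) -> true; a = -1; ((abs(b) % 4) <= (tmp + b)) -> false; tmp = -18; return -18 | calc_v2: val = -7; tmp = -19; ((a * tmp) >= (a % (b - -4))) -> true; a = -1; ((abs(b) % 4) <= (tmp + b)) -> false; tmp = -18; return -18 — matching result -18.
Checked all 64 inputs in the declared domain: the outputs agree on every one.
verdict: equivalent


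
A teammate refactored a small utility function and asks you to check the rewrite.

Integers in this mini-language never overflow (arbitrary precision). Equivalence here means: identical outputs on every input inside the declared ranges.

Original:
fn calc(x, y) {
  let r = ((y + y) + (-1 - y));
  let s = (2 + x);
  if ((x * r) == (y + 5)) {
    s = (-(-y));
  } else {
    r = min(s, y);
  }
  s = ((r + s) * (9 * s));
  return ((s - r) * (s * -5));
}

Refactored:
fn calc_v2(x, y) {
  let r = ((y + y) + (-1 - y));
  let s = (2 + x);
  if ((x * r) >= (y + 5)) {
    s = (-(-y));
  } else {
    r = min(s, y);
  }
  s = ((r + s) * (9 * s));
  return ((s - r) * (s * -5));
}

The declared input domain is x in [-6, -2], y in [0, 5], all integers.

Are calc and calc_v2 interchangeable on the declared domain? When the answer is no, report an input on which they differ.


These are not equivalent — on x=-6, y=0 the outputs split (-420480 vs 0).
calc: r = -1; s = -4; ((x * r) == (y + 5)) -> false; r = -4; s = 288; return -420480
calc_v2: r = -1; s = -4; ((x * r) >= (y + 5)) -> true; s = 0; s = 0; return 0
verdict: not equivalent; witness: x=-6, y=0


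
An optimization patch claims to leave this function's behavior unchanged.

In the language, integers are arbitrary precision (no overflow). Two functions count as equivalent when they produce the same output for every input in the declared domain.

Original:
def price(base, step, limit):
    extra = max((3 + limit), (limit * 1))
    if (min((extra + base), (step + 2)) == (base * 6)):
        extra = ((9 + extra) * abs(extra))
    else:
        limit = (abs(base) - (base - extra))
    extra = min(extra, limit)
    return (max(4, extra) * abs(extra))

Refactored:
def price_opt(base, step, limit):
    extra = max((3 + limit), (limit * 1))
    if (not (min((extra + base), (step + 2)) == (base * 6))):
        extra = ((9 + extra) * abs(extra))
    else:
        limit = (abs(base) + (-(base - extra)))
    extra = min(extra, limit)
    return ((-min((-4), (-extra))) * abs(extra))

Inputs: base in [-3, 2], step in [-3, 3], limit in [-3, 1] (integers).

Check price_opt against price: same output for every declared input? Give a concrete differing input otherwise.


base=-3, step=-3, limit=-3 yields 0 from price but 12 from price_opt.
verdict: not equivalent; witness: base=-3, step=-3, limit=-3


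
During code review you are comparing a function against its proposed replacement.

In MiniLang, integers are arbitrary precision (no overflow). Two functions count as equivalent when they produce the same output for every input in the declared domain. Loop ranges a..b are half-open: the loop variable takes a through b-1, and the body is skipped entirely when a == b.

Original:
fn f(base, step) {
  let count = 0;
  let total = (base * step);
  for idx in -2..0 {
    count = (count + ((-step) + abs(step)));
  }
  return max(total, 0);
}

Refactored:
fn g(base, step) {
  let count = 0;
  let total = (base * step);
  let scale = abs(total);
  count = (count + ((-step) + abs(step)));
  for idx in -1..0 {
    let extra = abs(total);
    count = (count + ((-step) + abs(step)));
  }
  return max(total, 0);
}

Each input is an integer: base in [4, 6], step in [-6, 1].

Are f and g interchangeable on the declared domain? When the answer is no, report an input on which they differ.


The two are interchangeable: local variable names differ, and min/max/abs usage differs, and statement counts differ, and loop structure differs, and arithmetic usage differs, and every declared input agrees.
One worked example (base=5, step=-3) — f: count := 0 | total := -15 | iter idx=-2: | count := 6 | iter idx=-1: | count := 12 | result 0; g: count := 0 | total := -15 | scale := 15 | count := 6 | iter idx=-1: | extra := 15 | count := 12 | result 0; agreement on 0.
Every one of the 24 inputs gives matching results.
verdict: equivalent


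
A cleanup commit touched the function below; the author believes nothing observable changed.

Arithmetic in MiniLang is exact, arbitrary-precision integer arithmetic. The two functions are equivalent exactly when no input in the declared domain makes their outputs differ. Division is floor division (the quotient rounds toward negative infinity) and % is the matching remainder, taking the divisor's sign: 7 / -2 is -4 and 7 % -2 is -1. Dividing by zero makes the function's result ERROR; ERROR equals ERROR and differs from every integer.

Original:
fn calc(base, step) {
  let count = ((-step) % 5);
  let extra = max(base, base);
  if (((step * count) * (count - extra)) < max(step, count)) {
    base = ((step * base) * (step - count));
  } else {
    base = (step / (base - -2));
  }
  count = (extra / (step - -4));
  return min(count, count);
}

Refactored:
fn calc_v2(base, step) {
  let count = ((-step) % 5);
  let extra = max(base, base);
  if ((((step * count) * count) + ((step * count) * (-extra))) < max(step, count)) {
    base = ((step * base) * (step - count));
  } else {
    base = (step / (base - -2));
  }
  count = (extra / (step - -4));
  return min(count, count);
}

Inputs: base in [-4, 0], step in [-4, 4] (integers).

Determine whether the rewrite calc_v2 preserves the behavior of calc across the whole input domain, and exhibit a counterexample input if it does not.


Behavior is preserved: although arithmetic usage differs, the outputs never diverge.
Spot check at base=0, step=4 — calc: count = 1; extra = 0; (((step * count) * (count - extra)) < max(step, count)) -> false; base = 2; count = 0; return 0. calc_v2: count = 1; extra = 0; ((((step * count) * count) + ((step * count) * (-extra))) < max(step, count)) -> false; base = 2; count = 0; return 0. Both give 0.
Every one of the 45 inputs gives matching results.
verdict: equivalent


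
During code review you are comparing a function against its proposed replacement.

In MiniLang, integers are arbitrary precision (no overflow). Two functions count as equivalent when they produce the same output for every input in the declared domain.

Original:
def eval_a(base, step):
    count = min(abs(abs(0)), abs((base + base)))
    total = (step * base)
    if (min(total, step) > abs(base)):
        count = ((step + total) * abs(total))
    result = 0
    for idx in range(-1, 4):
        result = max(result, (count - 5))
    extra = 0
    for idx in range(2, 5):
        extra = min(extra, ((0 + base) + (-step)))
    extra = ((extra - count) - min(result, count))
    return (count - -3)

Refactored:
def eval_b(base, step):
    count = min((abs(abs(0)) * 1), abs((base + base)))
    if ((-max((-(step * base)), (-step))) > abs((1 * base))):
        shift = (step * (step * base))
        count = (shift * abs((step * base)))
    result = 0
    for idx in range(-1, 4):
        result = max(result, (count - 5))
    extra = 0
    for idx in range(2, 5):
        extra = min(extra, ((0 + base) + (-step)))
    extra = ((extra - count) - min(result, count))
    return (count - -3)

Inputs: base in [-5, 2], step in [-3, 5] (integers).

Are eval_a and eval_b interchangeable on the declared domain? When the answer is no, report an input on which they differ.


Consider the input base=1, step=3.
eval_a: count = 0; total = 3; (min(total, step) > abs(base)) -> true; count = 18; result = 0; [idx=-1]; result = 13; [idx=0]; result = 13; [idx=1]; result = 13; [idx=2]; result = 13; [idx=3]; result = 13; extra = 0; [idx=2]; extra = -2; [idx=3]; extra = -2; [idx=4]; extra = -2; extra = -33; return 21
eval_b: count = 0; ((-max((-(step * base)), (-step))) > abs((1 * base))) -> true; shift = 9; count = 27; result = 0; [idx=-1]; result = 22; [idx=0]; result = 22; [idx=1]; result = 22; [idx=2]; result = 22; [idx=3]; result = 22; extra = 0; [idx=2]; extra = -2; [idx=3]; extra = -2; [idx=4]; extra = -2; extra = -51; return 30
21 != 30, so the rewrite changes behavior.
verdict: not equivalent; witness: base=1, step=3


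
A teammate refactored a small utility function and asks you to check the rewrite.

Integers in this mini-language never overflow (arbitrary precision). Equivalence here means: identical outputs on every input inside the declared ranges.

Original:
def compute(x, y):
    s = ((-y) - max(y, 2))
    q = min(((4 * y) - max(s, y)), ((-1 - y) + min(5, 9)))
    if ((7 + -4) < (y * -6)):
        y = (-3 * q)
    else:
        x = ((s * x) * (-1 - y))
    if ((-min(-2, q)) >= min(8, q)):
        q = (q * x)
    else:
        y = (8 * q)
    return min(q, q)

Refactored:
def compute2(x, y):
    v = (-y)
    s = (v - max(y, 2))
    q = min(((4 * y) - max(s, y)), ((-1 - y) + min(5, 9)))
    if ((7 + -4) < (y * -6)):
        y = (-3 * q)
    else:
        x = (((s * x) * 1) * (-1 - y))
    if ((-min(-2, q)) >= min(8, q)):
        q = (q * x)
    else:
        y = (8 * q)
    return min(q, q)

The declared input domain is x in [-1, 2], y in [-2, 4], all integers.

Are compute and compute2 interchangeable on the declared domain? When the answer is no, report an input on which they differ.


Side by side, the visible changes include: arithmetic usage differs, plus local variable names differ, plus statement counts differ, plus constant usage differs.
Spot check at x=1, y=-2 — compute: s=0, then q=-8, then ((7 + -4) < (y * -6)) is true, then y=24, then ((-min(-2, q)) >= min(8, q)) is true, then q=-8, then returns -8. compute2: v=2, then s=0, then q=-8, then ((7 + -4) < (y * -6)) is true, then y=24, then ((-min(-2, q)) >= min(8, q)) is true, then q=-8, then returns -8. Both give -8.
Sweeping the whole domain (28 inputs) finds no disagreement.
verdict: equivalent


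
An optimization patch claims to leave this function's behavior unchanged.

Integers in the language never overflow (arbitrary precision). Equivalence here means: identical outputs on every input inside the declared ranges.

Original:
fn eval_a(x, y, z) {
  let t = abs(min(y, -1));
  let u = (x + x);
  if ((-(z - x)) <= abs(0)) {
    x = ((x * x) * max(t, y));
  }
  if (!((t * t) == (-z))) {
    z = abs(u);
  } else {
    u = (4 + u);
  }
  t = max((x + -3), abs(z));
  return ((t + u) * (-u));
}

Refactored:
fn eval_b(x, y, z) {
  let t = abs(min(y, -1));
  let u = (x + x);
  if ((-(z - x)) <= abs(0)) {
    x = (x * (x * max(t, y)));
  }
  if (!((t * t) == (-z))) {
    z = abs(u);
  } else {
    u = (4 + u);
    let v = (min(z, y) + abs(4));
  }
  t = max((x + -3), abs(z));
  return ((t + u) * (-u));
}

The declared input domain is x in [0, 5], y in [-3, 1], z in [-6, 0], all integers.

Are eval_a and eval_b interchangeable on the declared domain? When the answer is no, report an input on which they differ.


This is a faithful refactor — statement counts differ; and local variable names differ; and constant usage differs; and arithmetic usage differs; and min/max/abs usage differs, but the computed results match everywhere.
As a probe, take x=4, y=-2, z=0: eval_a runs t = 2; u = 8; ((-(z - x)) <= abs(0)) -> false; (!((t * t) == (-z))) -> true; z = 8; t = 8; return -128; eval_b runs t = 2; u = 8; ((-(z - x)) <= abs(0)) -> false; (!((t * t) == (-z))) -> true; z = 8; t = 8; return -128; both end at -128.
An exhaustive pass over the 210 declared inputs shows identical outputs.
verdict: equivalent


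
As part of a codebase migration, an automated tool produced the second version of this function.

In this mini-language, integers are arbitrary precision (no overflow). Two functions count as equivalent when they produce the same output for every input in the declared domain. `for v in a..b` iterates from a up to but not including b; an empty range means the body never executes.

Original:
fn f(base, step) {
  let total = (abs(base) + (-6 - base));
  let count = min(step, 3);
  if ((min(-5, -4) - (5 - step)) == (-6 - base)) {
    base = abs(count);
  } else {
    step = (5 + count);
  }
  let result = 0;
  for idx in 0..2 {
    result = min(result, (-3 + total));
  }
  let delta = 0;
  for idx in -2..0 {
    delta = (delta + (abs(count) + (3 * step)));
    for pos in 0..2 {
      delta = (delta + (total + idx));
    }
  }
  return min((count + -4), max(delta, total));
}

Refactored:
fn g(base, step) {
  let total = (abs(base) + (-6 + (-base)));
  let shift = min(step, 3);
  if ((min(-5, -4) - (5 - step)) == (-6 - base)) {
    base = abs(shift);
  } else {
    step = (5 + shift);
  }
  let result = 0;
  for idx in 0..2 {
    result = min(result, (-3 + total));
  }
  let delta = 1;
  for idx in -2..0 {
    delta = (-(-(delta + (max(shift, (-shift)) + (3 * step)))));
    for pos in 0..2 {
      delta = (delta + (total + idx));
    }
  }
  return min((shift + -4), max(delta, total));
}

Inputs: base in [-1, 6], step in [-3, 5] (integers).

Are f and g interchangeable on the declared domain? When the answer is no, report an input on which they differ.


Try base=1, step=3.
f: total := -6 | count := 3 | ((min(-5, -4) - (5 - step)) == (-6 - base)): true | base := 3 | result := 0 | iter idx=0: | result := -9 | iter idx=1: | result := -9 | delta := 0 | iter idx=-2: | delta := 12 | iter pos=0: | delta := 4 | iter pos=1: | delta := -4 | iter idx=-1: | delta := 8 | iter pos=0: | delta := 1 | iter pos=1: | delta := -6 | result -6
g: total := -6 | shift := 3 | ((min(-5, -4) - (5 - step)) == (-6 - base)): true | base := 3 | result := 0 | iter idx=0: | result := -9 | iter idx=1: | result := -9 | delta := 1 | iter idx=-2: | delta := 13 | iter pos=0: | delta := 5 | iter pos=1: | delta := -3 | iter idx=-1: | delta := 9 | iter pos=0: | delta := 2 | iter pos=1: | delta := -5 | result -5
-6 against -5: the behavior changed.
verdict: not equivalent; witness: base=1, step=3
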